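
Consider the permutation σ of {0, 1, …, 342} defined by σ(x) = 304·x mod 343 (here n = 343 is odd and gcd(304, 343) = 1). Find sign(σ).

-1

Trace 212: π^k(212) = [212, 307, 32, 124, 309, 297, 79] for k=0..6.
The orbit structure of x ↦ 304x mod 343: 4 orbits of sizes [294, 42, 6, 1].
4 cycles on 343: each ℓ→(−1)^(ℓ−1), product (−1)^339 = -1.
Zolotarev: (304|343) = -1, matching the cycle-count sign.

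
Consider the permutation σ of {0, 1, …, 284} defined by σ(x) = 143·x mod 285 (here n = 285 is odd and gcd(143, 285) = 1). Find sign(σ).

Start at x=196: 196 → 98 → 49 → 167 → 226 → 113 → 199 → … (one orbit).
The orbit structure of x ↦ 143x mod 285: 14 orbits of sizes [36, 36, 36, 36, 36, 36, 18, 18, 18, 4, 4, 4, 2, 1].
With 14 cycles on 285 points, sign = (−1)^{285−14} = -1.
(143|285)_J = -1 (Zolotarev's lemma cross-check).

-1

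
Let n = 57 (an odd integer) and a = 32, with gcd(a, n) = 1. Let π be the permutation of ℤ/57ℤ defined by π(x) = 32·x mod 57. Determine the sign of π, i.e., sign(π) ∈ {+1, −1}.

Orbit of 41 under x↦32x: [41, 1, 32, 55, 50, 4, 14]… (length divides ord_57(32)).
Cycle type of π: 18×3 + 2 + 1; total 5 cycles.
With 5 cycles on 57 points, sign = (−1)^{57−5} = +1.
Zolotarev: (32|57) = +1, matching the cycle-count sign.

+1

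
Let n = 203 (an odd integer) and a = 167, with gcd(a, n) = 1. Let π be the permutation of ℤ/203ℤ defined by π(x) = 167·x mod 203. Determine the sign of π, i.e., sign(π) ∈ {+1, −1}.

-1

Start at x=190: 190 → 62 → 1 → 167 → 78 → 34 → 197 → … (one orbit).
Cycle lengths of π_167 on ℤ/203ℤ: [14, 14, 14, 14, 14, 14, 14, 14, 14, 14, 14, 14, 14, 14, 2, 2, 2, 1]; 18 cycles in total.
sign(π) = (−1)^{n − #cycles} = (−1)^{203−18} = (−1)^185 = -1.
The Jacobi symbol (167|203) = -1 (Zolotarev) agrees.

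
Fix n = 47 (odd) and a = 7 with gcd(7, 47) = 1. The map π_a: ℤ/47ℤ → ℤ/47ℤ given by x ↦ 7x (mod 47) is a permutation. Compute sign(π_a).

+1

Start at x=37: 37 → 24 → 27 → 1 → 7 → 2 → 14 → … (one orbit).
The orbit structure of x ↦ 7x mod 47: 3 orbits of sizes [23, 23, 1].
n − c = 47 − 3 = 44; sign = (−1)^44 = +1.
The Jacobi symbol (7|47) = +1 (Zolotarev) agrees.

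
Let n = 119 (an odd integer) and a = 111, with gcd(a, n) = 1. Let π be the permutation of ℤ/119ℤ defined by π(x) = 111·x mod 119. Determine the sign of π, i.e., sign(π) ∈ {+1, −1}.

Trace 111: π^k(111) = [111, 64, 83, 50, 76, 106, 104] for k=0..6.
π_111 has 18 disjoint cycles with lengths [8, 8, 8, 8, 8, 8, 8, 8, 8, 8, 8, 8, 8, 8, 2, 2, 2, 1] on {0,…,118}.
n − c = 119 − 18 = 101; sign = (−1)^101 = -1.
The Jacobi symbol (111|119) = -1 (Zolotarev) agrees.

-1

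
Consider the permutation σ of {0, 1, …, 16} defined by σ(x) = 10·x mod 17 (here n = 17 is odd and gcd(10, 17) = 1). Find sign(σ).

Start at x=8: 8 → 12 → 1 → 10 → 15 → 14 → 4 → … (one orbit).
Cycle lengths of π_10 on ℤ/17ℤ: [16, 1]; 2 cycles in total.
sign(π) = (−1)^{n − #cycles} = (−1)^{17−2} = (−1)^15 = -1.

-1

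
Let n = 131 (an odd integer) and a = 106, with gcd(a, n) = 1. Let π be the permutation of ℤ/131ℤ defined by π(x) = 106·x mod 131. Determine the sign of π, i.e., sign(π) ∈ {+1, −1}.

-1

Trace 24: π^k(24) = [24, 55, 66, 53, 116, 113, 57] for k=0..6.
2 cycles of lengths [130, 1].
131 − 2 = 129 transpositions; sign(π) = (−1)^129 = -1.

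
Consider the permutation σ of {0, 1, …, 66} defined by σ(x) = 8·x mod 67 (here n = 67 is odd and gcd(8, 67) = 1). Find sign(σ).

Start at x=53: 53 → 22 → 42 → 1 → 8 → 64 → 43 → … (one orbit).
π_8 has 4 disjoint cycles with lengths [22, 22, 22, 1] on {0,…,66}.
n − c = 67 − 4 = 63; sign = (−1)^63 = -1.
Via Zolotarev, sign(π_{8}) = (8|67) = -1.

-1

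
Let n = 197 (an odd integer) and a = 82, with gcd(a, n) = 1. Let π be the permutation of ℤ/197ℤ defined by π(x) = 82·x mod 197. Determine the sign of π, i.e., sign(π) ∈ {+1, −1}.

-1

Start at x=104: 104 → 57 → 143 → 103 → 172 → 117 → 138 → … (one orbit).
Decompose π into cycles: lengths [196, 1] (2 cycles, including the fixed point 0).
n − c = 197 − 2 = 195; sign = (−1)^195 = -1.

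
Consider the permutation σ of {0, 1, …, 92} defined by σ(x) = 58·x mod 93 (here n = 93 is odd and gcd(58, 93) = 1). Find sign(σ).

Start at x=16: 16 → 91 → 70 → 61 → 4 → 46 → 64 → … (one orbit).
12 cycles of lengths [10, 10, 10, 10, 10, 10, 10, 10, 10, 1, 1, 1].
sign(π) = (−1)^{n − #cycles} = (−1)^{93−12} = (−1)^81 = -1.
The Jacobi symbol (58|93) = -1 (Zolotarev) agrees.

-1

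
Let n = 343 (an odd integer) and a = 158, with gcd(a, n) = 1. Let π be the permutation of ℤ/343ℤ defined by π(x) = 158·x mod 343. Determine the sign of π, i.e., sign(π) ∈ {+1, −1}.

Orbit of 275 under x↦158x: [275, 232, 298, 93, 288, 228, 9]… (length divides ord_343(158)).
Cycle type of π: 147×2 + 21×2 + 3×2 + 1; total 7 cycles.
7 cycles on 343: each ℓ→(−1)^(ℓ−1), product (−1)^336 = +1.

+1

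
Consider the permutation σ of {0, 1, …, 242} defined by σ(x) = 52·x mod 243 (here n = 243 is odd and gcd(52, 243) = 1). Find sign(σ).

+1

Start at x=220: 220 → 19 → 16 → 103 → 10 → 34 → 67 → … (one orbit).
Decompose π into cycles: lengths [81, 81, 27, 27, 9, 9, 3, 3, 1, 1, 1] (11 cycles, including the fixed point 0).
sign(π) = (−1)^{n − #cycles} = (−1)^{243−11} = (−1)^232 = +1.
Check: (52/243) = +1 by Zolotarev.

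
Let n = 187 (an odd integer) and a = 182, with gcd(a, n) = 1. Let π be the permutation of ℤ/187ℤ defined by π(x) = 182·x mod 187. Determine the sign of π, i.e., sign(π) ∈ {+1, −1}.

Start at x=157: 157 → 150 → 185 → 10 → 137 → 63 → 59 → … (one orbit).
π_182 has 5 disjoint cycles with lengths [80, 80, 16, 10, 1] on {0,…,186}.
With 5 cycles on 187 points, sign = (−1)^{187−5} = +1.
Via Zolotarev, sign(π_{182}) = (182|187) = +1.

+1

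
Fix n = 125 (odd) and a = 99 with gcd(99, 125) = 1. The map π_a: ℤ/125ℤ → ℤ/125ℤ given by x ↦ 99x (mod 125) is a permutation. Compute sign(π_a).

+1

Trace 74: π^k(74) = [74, 76, 24, 1, 99, 51, 49] for k=0..6.
Cycle type of π: 10×10 + 2×12 + 1; total 23 cycles.
23 cycles on 125: each ℓ→(−1)^(ℓ−1), product (−1)^102 = +1.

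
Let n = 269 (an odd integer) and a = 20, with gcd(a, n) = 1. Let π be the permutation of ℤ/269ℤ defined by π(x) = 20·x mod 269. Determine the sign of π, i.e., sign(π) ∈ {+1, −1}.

+1

Orbit of 208 under x↦20x: [208, 125, 79, 235, 127, 119, 228]… (length divides ord_269(20)).
The orbit structure of x ↦ 20x mod 269: 3 orbits of sizes [134, 134, 1].
3 cycles on 269: each ℓ→(−1)^(ℓ−1), product (−1)^266 = +1.
The Jacobi symbol (20|269) = +1 (Zolotarev) agrees.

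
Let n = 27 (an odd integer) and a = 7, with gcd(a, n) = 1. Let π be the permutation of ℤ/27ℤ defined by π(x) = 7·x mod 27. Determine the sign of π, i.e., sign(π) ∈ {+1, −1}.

+1

Start at x=16: 16 → 4 → 1 → 7 → 22 → 19 → 25 → … (one orbit).
7 cycles of lengths [9, 9, 3, 3, 1, 1, 1].
With 7 cycles on 27 points, sign = (−1)^{27−7} = +1.
Check: (7/27) = +1 by Zolotarev.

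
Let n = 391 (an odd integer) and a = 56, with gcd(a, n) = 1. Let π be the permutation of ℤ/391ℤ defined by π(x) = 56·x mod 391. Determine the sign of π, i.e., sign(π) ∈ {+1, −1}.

+1

Start at x=185: 185 → 194 → 307 → 379 → 110 → 295 → 98 → … (one orbit).
5 cycles of lengths [176, 176, 22, 16, 1].
sign(π) = (−1)^{n − #cycles} = (−1)^{391−5} = (−1)^386 = +1.
The Jacobi symbol (56|391) = +1 (Zolotarev) agrees.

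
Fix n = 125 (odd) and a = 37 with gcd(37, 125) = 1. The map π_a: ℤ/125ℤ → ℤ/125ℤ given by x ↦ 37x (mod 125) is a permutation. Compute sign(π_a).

-1

Orbit of 107 under x↦37x: [107, 84, 108, 121, 102, 24, 13]… (length divides ord_125(37)).
The orbit structure of x ↦ 37x mod 125: 4 orbits of sizes [100, 20, 4, 1].
sign(π) = (−1)^{n − #cycles} = (−1)^{125−4} = (−1)^121 = -1.
The Jacobi symbol (37|125) = -1 (Zolotarev) agrees.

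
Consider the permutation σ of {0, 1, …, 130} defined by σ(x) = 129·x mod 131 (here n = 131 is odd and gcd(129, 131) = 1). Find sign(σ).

Orbit of 105 under x↦129x: [105, 52, 27, 77, 108, 46, 39]… (length divides ord_131(129)).
Cycle type of π: 65×2 + 1; total 3 cycles.
3 cycles on 131: each ℓ→(−1)^(ℓ−1), product (−1)^128 = +1.

+1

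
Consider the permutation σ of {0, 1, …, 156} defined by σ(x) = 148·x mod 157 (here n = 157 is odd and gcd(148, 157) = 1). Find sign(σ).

+1

Start at x=111: 111 → 100 → 42 → 93 → 105 → 154 → 27 → … (one orbit).
Cycle type of π: 78×2 + 1; total 3 cycles.
n − c = 157 − 3 = 154; sign = (−1)^154 = +1.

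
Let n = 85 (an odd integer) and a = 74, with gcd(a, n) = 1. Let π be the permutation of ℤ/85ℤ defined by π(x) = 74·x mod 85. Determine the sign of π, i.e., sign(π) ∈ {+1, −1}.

-1

Trace 26: π^k(26) = [26, 54, 1, 74, 36, 29, 21] for k=0..6.
Cycle lengths of π_74 on ℤ/85ℤ: [16, 16, 16, 16, 16, 2, 2, 1]; 8 cycles in total.
8 cycles on 85: each ℓ→(−1)^(ℓ−1), product (−1)^77 = -1.
Zolotarev: (74|85) = -1, matching the cycle-count sign.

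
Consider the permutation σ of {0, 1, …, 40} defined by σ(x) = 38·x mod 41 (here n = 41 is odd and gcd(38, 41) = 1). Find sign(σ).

-1

Trace 40: π^k(40) = [40, 3, 32, 27, 1, 38, 9] for k=0..6.
π_38 has 6 disjoint cycles with lengths [8, 8, 8, 8, 8, 1] on {0,…,40}.
6 cycles on 41: each ℓ→(−1)^(ℓ−1), product (−1)^35 = -1.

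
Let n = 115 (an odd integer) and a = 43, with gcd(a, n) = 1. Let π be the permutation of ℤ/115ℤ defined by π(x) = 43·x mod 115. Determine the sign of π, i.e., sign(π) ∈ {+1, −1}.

Trace 22: π^k(22) = [22, 26, 83, 4, 57, 36, 53] for k=0..6.
5 cycles of lengths [44, 44, 22, 4, 1].
115 − 5 = 110 transpositions; sign(π) = (−1)^110 = +1.
The Jacobi symbol (43|115) = +1 (Zolotarev) agrees.

+1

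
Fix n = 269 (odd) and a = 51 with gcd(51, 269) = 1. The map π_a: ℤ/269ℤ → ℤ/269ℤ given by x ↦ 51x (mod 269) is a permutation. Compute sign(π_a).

Trace 131: π^k(131) = [131, 225, 177, 150, 118, 100, 258] for k=0..6.
Cycle lengths of π_51 on ℤ/269ℤ: [134, 134, 1]; 3 cycles in total.
n − c = 269 − 3 = 266; sign = (−1)^266 = +1.

+1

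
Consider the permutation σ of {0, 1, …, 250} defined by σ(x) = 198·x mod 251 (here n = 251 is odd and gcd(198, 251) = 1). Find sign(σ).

Orbit of 35 under x↦198x: [35, 153, 174, 65, 69, 108, 49]… (length divides ord_251(198)).
Decompose π into cycles: lengths [125, 125, 1] (3 cycles, including the fixed point 0).
sign(π) = (−1)^{n − #cycles} = (−1)^{251−3} = (−1)^248 = +1.
Zolotarev: (198|251) = +1, matching the cycle-count sign.

+1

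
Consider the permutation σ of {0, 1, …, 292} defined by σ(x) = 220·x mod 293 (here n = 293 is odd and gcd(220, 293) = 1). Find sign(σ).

+1

Trace 100: π^k(100) = [100, 25, 226, 203, 124, 31, 81] for k=0..6.
The orbit structure of x ↦ 220x mod 293: 3 orbits of sizes [146, 146, 1].
293 − 3 = 290 transpositions; sign(π) = (−1)^290 = +1.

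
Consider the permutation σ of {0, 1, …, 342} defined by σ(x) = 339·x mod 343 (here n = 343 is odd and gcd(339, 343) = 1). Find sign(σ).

Orbit of 33 under x↦339x: [33, 211, 185, 289, 216, 165, 26]… (length divides ord_343(339)).
The orbit structure of x ↦ 339x mod 343: 4 orbits of sizes [294, 42, 6, 1].
4 cycles on 343: each ℓ→(−1)^(ℓ−1), product (−1)^339 = -1.
Via Zolotarev, sign(π_{339}) = (339|343) = -1.

-1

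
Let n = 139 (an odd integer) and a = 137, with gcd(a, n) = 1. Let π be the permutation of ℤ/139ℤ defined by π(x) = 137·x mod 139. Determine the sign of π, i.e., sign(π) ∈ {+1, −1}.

Trace 83: π^k(83) = [83, 112, 54, 31, 77, 124, 30] for k=0..6.
Decompose π into cycles: lengths [69, 69, 1] (3 cycles, including the fixed point 0).
sign(π) = (−1)^{n − #cycles} = (−1)^{139−3} = (−1)^136 = +1.
(137|139)_J = +1 (Zolotarev's lemma cross-check).

+1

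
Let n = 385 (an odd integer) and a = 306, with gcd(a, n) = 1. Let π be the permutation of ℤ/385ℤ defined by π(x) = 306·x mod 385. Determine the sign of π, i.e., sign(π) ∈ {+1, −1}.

-1

Start at x=331: 331 → 31 → 246 → 201 → 291 → 111 → 86 → … (one orbit).
Cycle type of π: 30×10 + 6×5 + 5×10 + 1×5; total 30 cycles.
30 cycles on 385: each ℓ→(−1)^(ℓ−1), product (−1)^355 = -1.
Zolotarev: (306|385) = -1, matching the cycle-count sign.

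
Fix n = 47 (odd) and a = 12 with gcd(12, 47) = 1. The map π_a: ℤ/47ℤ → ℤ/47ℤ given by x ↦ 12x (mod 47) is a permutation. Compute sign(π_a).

+1

Trace 37: π^k(37) = [37, 21, 17, 16, 4, 1, 12] for k=0..6.
Cycle type of π: 23×2 + 1; total 3 cycles.
sign(π) = (−1)^{n − #cycles} = (−1)^{47−3} = (−1)^44 = +1.
Check: (12/47) = +1 by Zolotarev.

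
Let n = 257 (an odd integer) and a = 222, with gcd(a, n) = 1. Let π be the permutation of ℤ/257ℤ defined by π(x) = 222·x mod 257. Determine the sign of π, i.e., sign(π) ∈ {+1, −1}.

Orbit of 73 under x↦222x: [73, 15, 246, 128, 146, 30, 235]… (length divides ord_257(222)).
Cycle type of π: 64×4 + 1; total 5 cycles.
With 5 cycles on 257 points, sign = (−1)^{257−5} = +1.
Via Zolotarev, sign(π_{222}) = (222|257) = +1.

+1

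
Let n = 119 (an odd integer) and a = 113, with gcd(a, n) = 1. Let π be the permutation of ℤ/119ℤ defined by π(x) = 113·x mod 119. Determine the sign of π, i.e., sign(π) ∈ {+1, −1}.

-1

Trace 71: π^k(71) = [71, 50, 57, 15, 29, 64, 92] for k=0..6.
Cycle lengths of π_113 on ℤ/119ℤ: [16, 16, 16, 16, 16, 16, 16, 1, 1, 1, 1, 1, 1, 1]; 14 cycles in total.
119 − 14 = 105 transpositions; sign(π) = (−1)^105 = -1.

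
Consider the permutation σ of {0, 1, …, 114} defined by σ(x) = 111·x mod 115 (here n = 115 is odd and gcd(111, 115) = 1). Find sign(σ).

-1

Start at x=16: 16 → 51 → 26 → 11 → 71 → 61 → 101 → … (one orbit).
Cycle type of π: 22×5 + 1×5; total 10 cycles.
Σ(ℓ_i−1) = 115−10 = 105; sign = (−1)^105 = -1.
Check: (111/115) = -1 by Zolotarev.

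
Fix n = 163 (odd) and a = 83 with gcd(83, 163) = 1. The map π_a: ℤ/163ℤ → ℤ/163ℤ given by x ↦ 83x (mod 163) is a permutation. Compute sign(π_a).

+1

Trace 36: π^k(36) = [36, 54, 81, 40, 60, 90, 135] for k=0..6.
π_83 has 3 disjoint cycles with lengths [81, 81, 1] on {0,…,162}.
Σ(ℓ_i−1) = 163−3 = 160; sign = (−1)^160 = +1.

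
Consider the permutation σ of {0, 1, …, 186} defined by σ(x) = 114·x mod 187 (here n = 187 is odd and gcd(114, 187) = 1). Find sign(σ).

-1

Trace 20: π^k(20) = [20, 36, 177, 169, 5, 9, 91] for k=0..6.
Decompose π into cycles: lengths [80, 80, 16, 5, 5, 1] (6 cycles, including the fixed point 0).
6 cycles on 187: each ℓ→(−1)^(ℓ−1), product (−1)^181 = -1.
The Jacobi symbol (114|187) = -1 (Zolotarev) agrees.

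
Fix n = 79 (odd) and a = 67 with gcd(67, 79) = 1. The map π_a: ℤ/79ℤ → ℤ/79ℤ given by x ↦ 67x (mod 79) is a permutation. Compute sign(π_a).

+1

Trace 64: π^k(64) = [64, 22, 52, 8, 62, 46, 1] for k=0..6.
7 cycles of lengths [13, 13, 13, 13, 13, 13, 1].
79 − 7 = 72 transpositions; sign(π) = (−1)^72 = +1.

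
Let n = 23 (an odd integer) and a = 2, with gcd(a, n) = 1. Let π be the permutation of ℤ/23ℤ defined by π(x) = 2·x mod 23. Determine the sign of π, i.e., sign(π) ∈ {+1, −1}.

Trace 16: π^k(16) = [16, 9, 18, 13, 3, 6, 12] for k=0..6.
Cycle type of π: 11×2 + 1; total 3 cycles.
sign(π) = (−1)^{n − #cycles} = (−1)^{23−3} = (−1)^20 = +1.
Zolotarev: (2|23) = +1, matching the cycle-count sign.

+1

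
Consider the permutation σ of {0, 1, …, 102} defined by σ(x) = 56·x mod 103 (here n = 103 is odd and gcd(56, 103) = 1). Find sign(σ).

+1

Orbit of 46 under x↦56x: [46, 1, 56]… (length divides ord_103(56)).
Cycle lengths of π_56 on ℤ/103ℤ: [3, 3, 3, 3, 3, 3, 3, 3, 3, 3, 3, 3, 3, 3, 3, 3, 3, 3, 3, 3, 3, 3, 3, 3, 3, 3, 3, 3, 3, 3, 3, 3, 3, 3, 1]; 35 cycles in total.
103 − 35 = 68 transpositions; sign(π) = (−1)^68 = +1.
The Jacobi symbol (56|103) = +1 (Zolotarev) agrees.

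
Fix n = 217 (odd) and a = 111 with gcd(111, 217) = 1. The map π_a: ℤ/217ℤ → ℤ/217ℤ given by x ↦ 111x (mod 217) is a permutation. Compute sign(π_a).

-1

Orbit of 8 under x↦111x: [8, 20, 50, 125, 204, 76, 190]… (length divides ord_217(111)).
π_111 has 12 disjoint cycles with lengths [30, 30, 30, 30, 30, 30, 15, 15, 2, 2, 2, 1] on {0,…,216}.
With 12 cycles on 217 points, sign = (−1)^{217−12} = -1.
The Jacobi symbol (111|217) = -1 (Zolotarev) agrees.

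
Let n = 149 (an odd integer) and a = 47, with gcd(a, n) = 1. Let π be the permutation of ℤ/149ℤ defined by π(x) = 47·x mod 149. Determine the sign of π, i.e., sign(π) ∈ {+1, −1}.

+1

Trace 61: π^k(61) = [61, 36, 53, 107, 112, 49, 68] for k=0..6.
3 cycles of lengths [74, 74, 1].
With 3 cycles on 149 points, sign = (−1)^{149−3} = +1.
Check: (47/149) = +1 by Zolotarev.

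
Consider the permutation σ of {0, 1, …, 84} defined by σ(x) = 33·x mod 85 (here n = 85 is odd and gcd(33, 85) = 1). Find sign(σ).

Trace 69: π^k(69) = [69, 67, 1, 33] for k=0..3.
The orbit structure of x ↦ 33x mod 85: 26 orbits of sizes [4, 4, 4, 4, 4, 4, 4, 4, 4, 4, 4, 4, 4, 4, 4, 4, 4, 2, 2, 2, 2, 2, 2, 2, 2, 1].
85 − 26 = 59 transpositions; sign(π) = (−1)^59 = -1.
Zolotarev: (33|85) = -1, matching the cycle-count sign.

-1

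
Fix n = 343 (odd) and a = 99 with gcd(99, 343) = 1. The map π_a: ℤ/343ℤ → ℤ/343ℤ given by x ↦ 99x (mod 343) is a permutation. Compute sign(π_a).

+1

Trace 1: π^k(1) = [1, 99, 197, 295, 50, 148, 246] for k=0..6.
Decompose π into cycles: lengths [7, 7, 7, 7, 7, 7, 7, 7, 7, 7, 7, 7, 7, 7, 7, 7, 7, 7, 7, 7, 7, 7, 7, 7, 7, 7, 7, 7, 7, 7, 7, 7, 7, 7, 7, 7, 7, 7, 7, 7, 7, 7, 1, 1, 1, 1, 1, 1, 1, 1, 1, 1, 1, 1, 1, 1, 1, 1, 1, 1, 1, 1, 1, 1, 1, 1, 1, 1, 1, 1, 1, 1, 1, 1, 1, 1, 1, 1, 1, 1, 1, 1, 1, 1, 1, 1, 1, 1, 1, 1, 1] (91 cycles, including the fixed point 0).
343 − 91 = 252 transpositions; sign(π) = (−1)^252 = +1.
The Jacobi symbol (99|343) = +1 (Zolotarev) agrees.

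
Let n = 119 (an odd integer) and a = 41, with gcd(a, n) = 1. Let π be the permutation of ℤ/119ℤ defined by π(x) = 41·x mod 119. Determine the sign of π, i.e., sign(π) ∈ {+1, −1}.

Orbit of 6 under x↦41x: [6, 8, 90, 1, 41, 15, 20]… (length divides ord_119(41)).
Cycle lengths of π_41 on ℤ/119ℤ: [16, 16, 16, 16, 16, 16, 16, 2, 2, 2, 1]; 11 cycles in total.
n − c = 119 − 11 = 108; sign = (−1)^108 = +1.
Via Zolotarev, sign(π_{41}) = (41|119) = +1.

+1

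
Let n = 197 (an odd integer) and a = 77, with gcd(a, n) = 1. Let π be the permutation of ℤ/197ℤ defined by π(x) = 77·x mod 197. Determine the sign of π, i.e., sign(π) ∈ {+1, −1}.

Trace 36: π^k(36) = [36, 14, 93, 69, 191, 129, 83] for k=0..6.
Cycle lengths of π_77 on ℤ/197ℤ: [28, 28, 28, 28, 28, 28, 28, 1]; 8 cycles in total.
With 8 cycles on 197 points, sign = (−1)^{197−8} = -1.
Via Zolotarev, sign(π_{77}) = (77|197) = -1.

-1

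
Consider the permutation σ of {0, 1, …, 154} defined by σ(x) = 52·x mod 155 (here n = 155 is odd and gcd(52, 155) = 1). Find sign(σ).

Orbit of 58 under x↦52x: [58, 71, 127, 94, 83, 131, 147]… (length divides ord_155(52)).
Cycle type of π: 60×2 + 30 + 4 + 1; total 5 cycles.
155 − 5 = 150 transpositions; sign(π) = (−1)^150 = +1.
Check: (52/155) = +1 by Zolotarev.

+1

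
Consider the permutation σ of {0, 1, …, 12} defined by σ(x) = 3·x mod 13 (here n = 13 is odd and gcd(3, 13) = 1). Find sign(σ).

Orbit of 1 under x↦3x: [1, 3, 9]… (length divides ord_13(3)).
Decompose π into cycles: lengths [3, 3, 3, 3, 1] (5 cycles, including the fixed point 0).
5 cycles on 13: each ℓ→(−1)^(ℓ−1), product (−1)^8 = +1.
(3|13)_J = +1 (Zolotarev's lemma cross-check).

+1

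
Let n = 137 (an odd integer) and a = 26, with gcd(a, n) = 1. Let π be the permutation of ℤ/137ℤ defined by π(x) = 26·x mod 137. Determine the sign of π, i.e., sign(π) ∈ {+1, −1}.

Orbit of 22 under x↦26x: [22, 24, 76, 58, 1, 26, 128]… (length divides ord_137(26)).
Decompose π into cycles: lengths [136, 1] (2 cycles, including the fixed point 0).
sign(π) = (−1)^{n − #cycles} = (−1)^{137−2} = (−1)^135 = -1.
Via Zolotarev, sign(π_{26}) = (26|137) = -1.

-1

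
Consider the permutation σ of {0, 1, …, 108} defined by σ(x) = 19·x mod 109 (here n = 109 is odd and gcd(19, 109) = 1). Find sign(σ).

-1

Orbit of 38 under x↦19x: [38, 68, 93, 23, 1, 19, 34]… (length divides ord_109(19)).
4 cycles of lengths [36, 36, 36, 1].
sign(π) = (−1)^{n − #cycles} = (−1)^{109−4} = (−1)^105 = -1.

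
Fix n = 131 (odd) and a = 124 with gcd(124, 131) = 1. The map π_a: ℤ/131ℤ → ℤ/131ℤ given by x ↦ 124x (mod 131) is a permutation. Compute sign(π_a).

-1

Trace 107: π^k(107) = [107, 37, 3, 110, 16, 19, 129] for k=0..6.
π_124 has 2 disjoint cycles with lengths [130, 1] on {0,…,130}.
n − c = 131 − 2 = 129; sign = (−1)^129 = -1.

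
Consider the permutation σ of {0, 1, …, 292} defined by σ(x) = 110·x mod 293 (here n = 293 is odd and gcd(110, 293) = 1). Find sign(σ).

Trace 191: π^k(191) = [191, 207, 209, 136, 17, 112, 14] for k=0..6.
π_110 has 2 disjoint cycles with lengths [292, 1] on {0,…,292}.
293 − 2 = 291 transpositions; sign(π) = (−1)^291 = -1.

-1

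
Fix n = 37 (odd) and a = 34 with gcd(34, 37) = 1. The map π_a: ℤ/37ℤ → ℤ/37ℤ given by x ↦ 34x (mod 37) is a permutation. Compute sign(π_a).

Orbit of 33 under x↦34x: [33, 12, 1, 34, 9, 10, 7]… (length divides ord_37(34)).
π_34 has 5 disjoint cycles with lengths [9, 9, 9, 9, 1] on {0,…,36}.
Σ(ℓ_i−1) = 37−5 = 32; sign = (−1)^32 = +1.
Zolotarev: (34|37) = +1, matching the cycle-count sign.

+1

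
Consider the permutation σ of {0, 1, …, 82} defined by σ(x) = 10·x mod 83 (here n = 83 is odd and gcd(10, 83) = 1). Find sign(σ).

+1

Trace 51: π^k(51) = [51, 12, 37, 38, 48, 65, 69] for k=0..6.
Cycle lengths of π_10 on ℤ/83ℤ: [41, 41, 1]; 3 cycles in total.
sign(π) = (−1)^{n − #cycles} = (−1)^{83−3} = (−1)^80 = +1.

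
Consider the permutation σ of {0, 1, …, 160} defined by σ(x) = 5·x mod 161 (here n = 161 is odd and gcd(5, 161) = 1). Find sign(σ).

Start at x=151: 151 → 111 → 72 → 38 → 29 → 145 → 81 → … (one orbit).
5 cycles of lengths [66, 66, 22, 6, 1].
sign(π) = (−1)^{n − #cycles} = (−1)^{161−5} = (−1)^156 = +1.
Zolotarev: (5|161) = +1, matching the cycle-count sign.

+1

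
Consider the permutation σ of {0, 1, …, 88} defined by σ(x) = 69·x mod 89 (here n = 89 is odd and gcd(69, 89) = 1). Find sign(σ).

+1

Start at x=55: 55 → 57 → 17 → 16 → 36 → 81 → 71 → … (one orbit).
Decompose π into cycles: lengths [44, 44, 1] (3 cycles, including the fixed point 0).
89 − 3 = 86 transpositions; sign(π) = (−1)^86 = +1.
Zolotarev: (69|89) = +1, matching the cycle-count sign.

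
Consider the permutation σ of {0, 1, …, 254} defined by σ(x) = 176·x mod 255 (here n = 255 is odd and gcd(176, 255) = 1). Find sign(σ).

+1

Start at x=131: 131 → 106 → 41 → 76 → 116 → 16 → 11 → … (one orbit).
π_176 has 25 disjoint cycles with lengths [16, 16, 16, 16, 16, 16, 16, 16, 16, 16, 16, 16, 16, 16, 16, 2, 2, 2, 2, 2, 1, 1, 1, 1, 1] on {0,…,254}.
With 25 cycles on 255 points, sign = (−1)^{255−25} = +1.
Via Zolotarev, sign(π_{176}) = (176|255) = +1.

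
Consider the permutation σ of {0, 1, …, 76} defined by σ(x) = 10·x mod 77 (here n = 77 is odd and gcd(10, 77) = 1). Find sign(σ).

+1

Orbit of 54 under x↦10x: [54, 1, 10, 23, 76, 67]… (length divides ord_77(10)).
π_10 has 17 disjoint cycles with lengths [6, 6, 6, 6, 6, 6, 6, 6, 6, 6, 6, 2, 2, 2, 2, 2, 1] on {0,…,76}.
Σ(ℓ_i−1) = 77−17 = 60; sign = (−1)^60 = +1.
The Jacobi symbol (10|77) = +1 (Zolotarev) agrees.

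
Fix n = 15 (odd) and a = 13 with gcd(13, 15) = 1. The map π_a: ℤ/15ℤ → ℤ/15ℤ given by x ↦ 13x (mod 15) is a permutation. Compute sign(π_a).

Orbit of 13 under x↦13x: [13, 4, 7, 1]… (length divides ord_15(13)).
Cycle type of π: 4×3 + 1×3; total 6 cycles.
6 cycles on 15: each ℓ→(−1)^(ℓ−1), product (−1)^9 = -1.

-1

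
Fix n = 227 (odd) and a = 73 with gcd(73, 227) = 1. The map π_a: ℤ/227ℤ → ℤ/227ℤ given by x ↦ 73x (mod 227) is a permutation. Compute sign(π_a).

+1

Trace 47: π^k(47) = [47, 26, 82, 84, 3, 219, 97] for k=0..6.
π_73 has 3 disjoint cycles with lengths [113, 113, 1] on {0,…,226}.
227 − 3 = 224 transpositions; sign(π) = (−1)^224 = +1.
The Jacobi symbol (73|227) = +1 (Zolotarev) agrees.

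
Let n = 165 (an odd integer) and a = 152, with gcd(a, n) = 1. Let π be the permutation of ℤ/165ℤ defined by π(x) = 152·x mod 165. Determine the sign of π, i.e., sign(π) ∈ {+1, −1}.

Orbit of 34 under x↦152x: [34, 53, 136, 47, 49, 23, 31]… (length divides ord_165(152)).
Decompose π into cycles: lengths [20, 20, 20, 20, 20, 20, 10, 10, 5, 5, 4, 4, 4, 2, 1] (15 cycles, including the fixed point 0).
165 − 15 = 150 transpositions; sign(π) = (−1)^150 = +1.

+1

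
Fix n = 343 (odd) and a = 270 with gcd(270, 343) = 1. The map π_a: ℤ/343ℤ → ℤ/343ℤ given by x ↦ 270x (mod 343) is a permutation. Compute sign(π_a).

+1

Orbit of 78 under x↦270x: [78, 137, 289, 169, 11, 226, 309]… (length divides ord_343(270)).
Cycle type of π: 147×2 + 21×2 + 3×2 + 1; total 7 cycles.
n − c = 343 − 7 = 336; sign = (−1)^336 = +1.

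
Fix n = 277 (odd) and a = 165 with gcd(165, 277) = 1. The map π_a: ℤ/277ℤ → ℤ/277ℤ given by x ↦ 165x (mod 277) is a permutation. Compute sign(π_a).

Start at x=169: 169 → 185 → 55 → 211 → 190 → 49 → 52 → … (one orbit).
The orbit structure of x ↦ 165x mod 277: 5 orbits of sizes [69, 69, 69, 69, 1].
5 cycles on 277: each ℓ→(−1)^(ℓ−1), product (−1)^272 = +1.
Check: (165/277) = +1 by Zolotarev.

+1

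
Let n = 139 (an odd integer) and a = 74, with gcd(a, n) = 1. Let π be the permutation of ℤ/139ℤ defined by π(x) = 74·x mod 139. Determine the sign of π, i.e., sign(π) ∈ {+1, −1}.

-1

Trace 100: π^k(100) = [100, 33, 79, 8, 36, 23, 34] for k=0..6.
Cycle type of π: 46×3 + 1; total 4 cycles.
139 − 4 = 135 transpositions; sign(π) = (−1)^135 = -1.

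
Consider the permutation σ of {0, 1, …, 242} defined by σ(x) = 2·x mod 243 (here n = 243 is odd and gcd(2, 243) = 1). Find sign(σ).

-1

Orbit of 52 under x↦2x: [52, 104, 208, 173, 103, 206, 169]… (length divides ord_243(2)).
Decompose π into cycles: lengths [162, 54, 18, 6, 2, 1] (6 cycles, including the fixed point 0).
With 6 cycles on 243 points, sign = (−1)^{243−6} = -1.
Via Zolotarev, sign(π_{2}) = (2|243) = -1.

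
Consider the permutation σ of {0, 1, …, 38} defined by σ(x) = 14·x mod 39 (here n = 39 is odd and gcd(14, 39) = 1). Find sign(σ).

Orbit of 1 under x↦14x: [1, 14]… (length divides ord_39(14)).
The orbit structure of x ↦ 14x mod 39: 26 orbits of sizes [2, 2, 2, 2, 2, 2, 2, 2, 2, 2, 2, 2, 2, 1, 1, 1, 1, 1, 1, 1, 1, 1, 1, 1, 1, 1].
With 26 cycles on 39 points, sign = (−1)^{39−26} = -1.
Via Zolotarev, sign(π_{14}) = (14|39) = -1.

-1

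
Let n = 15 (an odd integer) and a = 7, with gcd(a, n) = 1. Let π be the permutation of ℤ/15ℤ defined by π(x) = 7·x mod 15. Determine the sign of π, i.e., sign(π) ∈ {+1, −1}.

Start at x=1: 1 → 7 → 4 → 13 → 1 (one orbit).
Cycle lengths of π_7 on ℤ/15ℤ: [4, 4, 4, 1, 1, 1]; 6 cycles in total.
sign(π) = (−1)^{n − #cycles} = (−1)^{15−6} = (−1)^9 = -1.
Via Zolotarev, sign(π_{7}) = (7|15) = -1.

-1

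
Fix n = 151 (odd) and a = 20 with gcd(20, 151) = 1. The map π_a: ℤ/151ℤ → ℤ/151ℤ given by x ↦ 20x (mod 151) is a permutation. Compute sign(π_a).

Orbit of 68 under x↦20x: [68, 1, 20, 98, 148, 91, 8]… (length divides ord_151(20)).
7 cycles of lengths [25, 25, 25, 25, 25, 25, 1].
With 7 cycles on 151 points, sign = (−1)^{151−7} = +1.
The Jacobi symbol (20|151) = +1 (Zolotarev) agrees.

+1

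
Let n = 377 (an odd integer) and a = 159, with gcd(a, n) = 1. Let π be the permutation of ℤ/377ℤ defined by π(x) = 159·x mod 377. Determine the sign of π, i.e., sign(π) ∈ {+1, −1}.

-1

Orbit of 360 under x↦159x: [360, 313, 3, 100, 66, 315, 321]… (length divides ord_377(159)).
Cycle type of π: 84×4 + 28 + 3×4 + 1; total 10 cycles.
377 − 10 = 367 transpositions; sign(π) = (−1)^367 = -1.
The Jacobi symbol (159|377) = -1 (Zolotarev) agrees.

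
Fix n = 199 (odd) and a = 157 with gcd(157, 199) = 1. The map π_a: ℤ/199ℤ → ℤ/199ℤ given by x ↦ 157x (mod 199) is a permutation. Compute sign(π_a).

+1

Start at x=92: 92 → 116 → 103 → 52 → 5 → 188 → 64 → … (one orbit).
π_157 has 7 disjoint cycles with lengths [33, 33, 33, 33, 33, 33, 1] on {0,…,198}.
199 − 7 = 192 transpositions; sign(π) = (−1)^192 = +1.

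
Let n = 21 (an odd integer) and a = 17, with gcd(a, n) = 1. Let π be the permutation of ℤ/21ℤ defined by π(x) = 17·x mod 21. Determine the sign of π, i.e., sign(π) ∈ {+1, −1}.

+1

Trace 20: π^k(20) = [20, 4, 5, 1, 17, 16] for k=0..5.
Cycle lengths of π_17 on ℤ/21ℤ: [6, 6, 6, 2, 1]; 5 cycles in total.
With 5 cycles on 21 points, sign = (−1)^{21−5} = +1.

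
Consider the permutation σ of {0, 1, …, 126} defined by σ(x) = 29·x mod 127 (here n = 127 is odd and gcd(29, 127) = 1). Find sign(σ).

-1

Trace 42: π^k(42) = [42, 75, 16, 83, 121, 80, 34] for k=0..6.
Cycle lengths of π_29 on ℤ/127ℤ: [126, 1]; 2 cycles in total.
n − c = 127 − 2 = 125; sign = (−1)^125 = -1.
(29|127)_J = -1 (Zolotarev's lemma cross-check).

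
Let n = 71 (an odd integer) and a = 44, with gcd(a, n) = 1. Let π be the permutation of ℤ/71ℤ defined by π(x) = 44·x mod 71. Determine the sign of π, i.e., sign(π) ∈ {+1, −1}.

-1

Orbit of 26 under x↦44x: [26, 8, 68, 10, 14, 48, 53]… (length divides ord_71(44)).
π_44 has 2 disjoint cycles with lengths [70, 1] on {0,…,70}.
sign(π) = (−1)^{n − #cycles} = (−1)^{71−2} = (−1)^69 = -1.
Zolotarev: (44|71) = -1, matching the cycle-count sign.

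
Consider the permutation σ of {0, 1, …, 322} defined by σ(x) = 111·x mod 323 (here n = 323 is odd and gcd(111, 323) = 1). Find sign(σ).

+1

Trace 36: π^k(36) = [36, 120, 77, 149, 66, 220, 195] for k=0..6.
The orbit structure of x ↦ 111x mod 323: 9 orbits of sizes [72, 72, 72, 72, 9, 9, 8, 8, 1].
Σ(ℓ_i−1) = 323−9 = 314; sign = (−1)^314 = +1.
Check: (111/323) = +1 by Zolotarev.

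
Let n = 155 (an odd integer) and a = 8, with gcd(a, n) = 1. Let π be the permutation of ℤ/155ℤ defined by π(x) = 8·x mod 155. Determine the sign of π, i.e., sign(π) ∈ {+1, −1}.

Trace 8: π^k(8) = [8, 64, 47, 66, 63, 39, 2] for k=0..6.
Cycle lengths of π_8 on ℤ/155ℤ: [20, 20, 20, 20, 20, 20, 5, 5, 5, 5, 5, 5, 4, 1]; 14 cycles in total.
sign(π) = (−1)^{n − #cycles} = (−1)^{155−14} = (−1)^141 = -1.
(8|155)_J = -1 (Zolotarev's lemma cross-check).

-1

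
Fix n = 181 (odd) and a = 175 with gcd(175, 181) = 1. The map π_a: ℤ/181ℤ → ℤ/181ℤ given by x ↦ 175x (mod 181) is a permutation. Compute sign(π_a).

-1

Orbit of 86 under x↦175x: [86, 27, 19, 67, 141, 59, 8]… (length divides ord_181(175)).
Cycle lengths of π_175 on ℤ/181ℤ: [60, 60, 60, 1]; 4 cycles in total.
With 4 cycles on 181 points, sign = (−1)^{181−4} = -1.
Via Zolotarev, sign(π_{175}) = (175|181) = -1.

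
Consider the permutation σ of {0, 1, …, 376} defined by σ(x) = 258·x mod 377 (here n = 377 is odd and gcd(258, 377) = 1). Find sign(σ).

+1

Orbit of 326 under x↦258x: [326, 37, 121, 304, 16, 358, 376]… (length divides ord_377(258)).
Cycle lengths of π_258 on ℤ/377ℤ: [84, 84, 84, 84, 28, 12, 1]; 7 cycles in total.
7 cycles on 377: each ℓ→(−1)^(ℓ−1), product (−1)^370 = +1.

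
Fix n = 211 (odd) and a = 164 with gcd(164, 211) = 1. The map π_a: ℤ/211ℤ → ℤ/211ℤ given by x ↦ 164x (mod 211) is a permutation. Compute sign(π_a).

-1

Trace 140: π^k(140) = [140, 172, 145, 148, 7, 93, 60] for k=0..6.
Decompose π into cycles: lengths [210, 1] (2 cycles, including the fixed point 0).
n − c = 211 − 2 = 209; sign = (−1)^209 = -1.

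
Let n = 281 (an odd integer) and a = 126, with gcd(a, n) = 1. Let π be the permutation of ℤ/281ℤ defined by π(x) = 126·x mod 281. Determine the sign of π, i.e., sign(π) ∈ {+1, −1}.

+1

Orbit of 118 under x↦126x: [118, 256, 222, 153, 170, 64, 196]… (length divides ord_281(126)).
The orbit structure of x ↦ 126x mod 281: 5 orbits of sizes [70, 70, 70, 70, 1].
281 − 5 = 276 transpositions; sign(π) = (−1)^276 = +1.
Via Zolotarev, sign(π_{126}) = (126|281) = +1.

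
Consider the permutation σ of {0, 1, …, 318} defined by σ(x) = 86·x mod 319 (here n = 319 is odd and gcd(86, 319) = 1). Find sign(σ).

Orbit of 262 under x↦86x: [262, 202, 146, 115, 1, 86, 59]… (length divides ord_319(86)).
π_86 has 45 disjoint cycles with lengths [10, 10, 10, 10, 10, 10, 10, 10, 10, 10, 10, 10, 10, 10, 10, 10, 10, 10, 10, 10, 10, 10, 10, 10, 10, 10, 10, 10, 5, 5, 2, 2, 2, 2, 2, 2, 2, 2, 2, 2, 2, 2, 2, 2, 1] on {0,…,318}.
319 − 45 = 274 transpositions; sign(π) = (−1)^274 = +1.

+1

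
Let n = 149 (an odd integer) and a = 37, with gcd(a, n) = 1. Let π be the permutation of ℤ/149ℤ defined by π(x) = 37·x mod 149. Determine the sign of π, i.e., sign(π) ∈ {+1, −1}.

Orbit of 140 under x↦37x: [140, 114, 46, 63, 96, 125, 6]… (length divides ord_149(37)).
Cycle lengths of π_37 on ℤ/149ℤ: [37, 37, 37, 37, 1]; 5 cycles in total.
Σ(ℓ_i−1) = 149−5 = 144; sign = (−1)^144 = +1.

+1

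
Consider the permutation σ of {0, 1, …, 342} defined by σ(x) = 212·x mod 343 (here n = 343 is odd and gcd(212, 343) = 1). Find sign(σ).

Trace 64: π^k(64) = [64, 191, 18, 43, 198, 130, 120] for k=0..6.
7 cycles of lengths [147, 147, 21, 21, 3, 3, 1].
343 − 7 = 336 transpositions; sign(π) = (−1)^336 = +1.
Check: (212/343) = +1 by Zolotarev.

+1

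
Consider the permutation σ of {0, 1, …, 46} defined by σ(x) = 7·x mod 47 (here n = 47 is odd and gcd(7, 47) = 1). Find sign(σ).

Start at x=27: 27 → 1 → 7 → 2 → 14 → 4 → 28 → … (one orbit).
Cycle type of π: 23×2 + 1; total 3 cycles.
With 3 cycles on 47 points, sign = (−1)^{47−3} = +1.

+1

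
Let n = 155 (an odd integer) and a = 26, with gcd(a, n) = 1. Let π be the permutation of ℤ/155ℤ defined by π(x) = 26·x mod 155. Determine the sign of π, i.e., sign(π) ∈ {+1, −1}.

-1

Orbit of 1 under x↦26x: [1, 26, 56, 61, 36, 6]… (length divides ord_155(26)).
Decompose π into cycles: lengths [6, 6, 6, 6, 6, 6, 6, 6, 6, 6, 6, 6, 6, 6, 6, 6, 6, 6, 6, 6, 6, 6, 6, 6, 6, 1, 1, 1, 1, 1] (30 cycles, including the fixed point 0).
sign(π) = (−1)^{n − #cycles} = (−1)^{155−30} = (−1)^125 = -1.
Check: (26/155) = -1 by Zolotarev.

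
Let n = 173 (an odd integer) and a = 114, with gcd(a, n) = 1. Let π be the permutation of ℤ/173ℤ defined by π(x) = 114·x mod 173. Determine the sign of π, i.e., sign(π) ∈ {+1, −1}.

Start at x=112: 112 → 139 → 103 → 151 → 87 → 57 → 97 → … (one orbit).
Cycle type of π: 172 + 1; total 2 cycles.
With 2 cycles on 173 points, sign = (−1)^{173−2} = -1.
(114|173)_J = -1 (Zolotarev's lemma cross-check).

-1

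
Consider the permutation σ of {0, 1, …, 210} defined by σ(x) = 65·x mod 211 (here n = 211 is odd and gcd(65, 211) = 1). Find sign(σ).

Trace 183: π^k(183) = [183, 79, 71, 184, 144, 76, 87] for k=0..6.
π_65 has 7 disjoint cycles with lengths [35, 35, 35, 35, 35, 35, 1] on {0,…,210}.
211 − 7 = 204 transpositions; sign(π) = (−1)^204 = +1.

+1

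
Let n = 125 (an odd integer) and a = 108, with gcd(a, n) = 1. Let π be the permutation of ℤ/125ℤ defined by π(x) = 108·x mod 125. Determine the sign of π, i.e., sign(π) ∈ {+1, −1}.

Orbit of 1 under x↦108x: [1, 108, 39, 87, 21, 18, 69]… (length divides ord_125(108)).
Decompose π into cycles: lengths [100, 20, 4, 1] (4 cycles, including the fixed point 0).
n − c = 125 − 4 = 121; sign = (−1)^121 = -1.
(108|125)_J = -1 (Zolotarev's lemma cross-check).

-1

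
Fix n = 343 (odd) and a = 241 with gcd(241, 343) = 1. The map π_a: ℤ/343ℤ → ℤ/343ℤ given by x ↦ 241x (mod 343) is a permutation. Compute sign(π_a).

-1

Trace 142: π^k(142) = [142, 265, 67, 26, 92, 220, 198] for k=0..6.
Cycle type of π: 294 + 42 + 6 + 1; total 4 cycles.
With 4 cycles on 343 points, sign = (−1)^{343−4} = -1.
Zolotarev: (241|343) = -1, matching the cycle-count sign.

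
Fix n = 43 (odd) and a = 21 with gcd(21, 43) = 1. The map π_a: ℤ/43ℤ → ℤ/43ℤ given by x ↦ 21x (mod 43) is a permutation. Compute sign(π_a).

+1

Orbit of 11 under x↦21x: [11, 16, 35, 4, 41, 1, 21]… (length divides ord_43(21)).
π_21 has 7 disjoint cycles with lengths [7, 7, 7, 7, 7, 7, 1] on {0,…,42}.
43 − 7 = 36 transpositions; sign(π) = (−1)^36 = +1.
(21|43)_J = +1 (Zolotarev's lemma cross-check).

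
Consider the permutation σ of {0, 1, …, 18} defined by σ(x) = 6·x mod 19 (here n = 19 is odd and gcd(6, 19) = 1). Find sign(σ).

+1

Trace 7: π^k(7) = [7, 4, 5, 11, 9, 16, 1] for k=0..6.
Decompose π into cycles: lengths [9, 9, 1] (3 cycles, including the fixed point 0).
With 3 cycles on 19 points, sign = (−1)^{19−3} = +1.
(6|19)_J = +1 (Zolotarev's lemma cross-check).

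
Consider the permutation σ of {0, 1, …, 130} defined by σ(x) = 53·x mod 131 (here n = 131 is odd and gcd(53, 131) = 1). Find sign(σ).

+1

Start at x=1: 1 → 53 → 58 → 61 → 89 → 1 (one orbit).
Cycle type of π: 5×26 + 1; total 27 cycles.
n − c = 131 − 27 = 104; sign = (−1)^104 = +1.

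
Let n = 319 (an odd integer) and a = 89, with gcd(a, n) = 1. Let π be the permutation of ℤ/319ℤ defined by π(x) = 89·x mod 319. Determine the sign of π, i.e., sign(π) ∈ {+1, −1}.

Trace 12: π^k(12) = [12, 111, 309, 67, 221, 210, 188] for k=0..6.
Cycle type of π: 28×11 + 1×11; total 22 cycles.
319 − 22 = 297 transpositions; sign(π) = (−1)^297 = -1.
The Jacobi symbol (89|319) = -1 (Zolotarev) agrees.

-1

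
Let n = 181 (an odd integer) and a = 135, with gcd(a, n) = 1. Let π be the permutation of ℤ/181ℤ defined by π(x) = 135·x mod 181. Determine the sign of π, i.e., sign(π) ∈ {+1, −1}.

+1

Trace 42: π^k(42) = [42, 59, 1, 135, 125] for k=0..4.
Cycle lengths of π_135 on ℤ/181ℤ: [5, 5, 5, 5, 5, 5, 5, 5, 5, 5, 5, 5, 5, 5, 5, 5, 5, 5, 5, 5, 5, 5, 5, 5, 5, 5, 5, 5, 5, 5, 5, 5, 5, 5, 5, 5, 1]; 37 cycles in total.
181 − 37 = 144 transpositions; sign(π) = (−1)^144 = +1.
Check: (135/181) = +1 by Zolotarev.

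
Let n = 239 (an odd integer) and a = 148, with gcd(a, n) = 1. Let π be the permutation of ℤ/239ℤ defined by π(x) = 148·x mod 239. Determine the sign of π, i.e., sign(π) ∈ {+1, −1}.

-1

Orbit of 91 under x↦148x: [91, 84, 4, 114, 142, 223, 22]… (length divides ord_239(148)).
Cycle lengths of π_148 on ℤ/239ℤ: [238, 1]; 2 cycles in total.
n − c = 239 − 2 = 237; sign = (−1)^237 = -1.
The Jacobi symbol (148|239) = -1 (Zolotarev) agrees.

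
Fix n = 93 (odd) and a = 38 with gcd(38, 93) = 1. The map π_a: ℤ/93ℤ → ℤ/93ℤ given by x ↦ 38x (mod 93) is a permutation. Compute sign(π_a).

Start at x=56: 56 → 82 → 47 → 19 → 71 → 1 → 38 → … (one orbit).
Decompose π into cycles: lengths [30, 30, 15, 15, 2, 1] (6 cycles, including the fixed point 0).
With 6 cycles on 93 points, sign = (−1)^{93−6} = -1.

-1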